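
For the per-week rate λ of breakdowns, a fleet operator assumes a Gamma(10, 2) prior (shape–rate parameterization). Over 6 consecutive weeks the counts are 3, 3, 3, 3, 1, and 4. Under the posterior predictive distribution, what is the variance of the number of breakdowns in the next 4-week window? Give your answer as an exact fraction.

Total count: 3 + 3 + 3 + 3 + 1 + 4 = 17.
Total exposure: 6 weeks.
Conjugate update: add total count to the shape and total exposure to the rate, giving Gamma(27, 8).
The posterior predictive for a window of length T is Negative Binomial with variance T·α'·(β'+T)/β'² = 4·27·12/64 = 81/4.

81/4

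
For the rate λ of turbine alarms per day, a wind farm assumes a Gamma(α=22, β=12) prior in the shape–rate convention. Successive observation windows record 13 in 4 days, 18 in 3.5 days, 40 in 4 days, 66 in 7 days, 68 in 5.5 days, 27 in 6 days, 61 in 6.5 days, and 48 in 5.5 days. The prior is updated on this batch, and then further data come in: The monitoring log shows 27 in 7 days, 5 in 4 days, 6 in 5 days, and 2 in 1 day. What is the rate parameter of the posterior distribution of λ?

71

Total count: 13 + 18 + 40 + 66 + 68 + 27 + 61 + 48 = 341.
Total exposure: 4 + 3.5 + 4 + 7 + 5.5 + 6 + 6.5 + 5.5 = 42 days.
After the first batch: Gamma(22 + 341, 12 + 42) = Gamma(363, 54).
Total count: 27 + 5 + 6 + 2 = 40.
Total exposure: 7 + 4 + 5 + 1 = 17 days.
After the second batch: Gamma(363 + 40, 54 + 17) = Gamma(403, 71).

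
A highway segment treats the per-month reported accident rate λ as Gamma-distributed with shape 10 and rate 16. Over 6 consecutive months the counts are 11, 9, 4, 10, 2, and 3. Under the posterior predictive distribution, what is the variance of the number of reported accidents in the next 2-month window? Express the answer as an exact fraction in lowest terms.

588/121

Total count: 11 + 9 + 4 + 10 + 2 + 3 = 39.
Total exposure: 6 months.
Gamma(α, β) with Poisson data over total exposure Σt gives posterior Gamma(α+Σx, β+Σt) = Gamma(49, 22).
The posterior predictive for a window of length T is Negative Binomial with variance T·α'·(β'+T)/β'² = 2·49·24/484 = 588/121.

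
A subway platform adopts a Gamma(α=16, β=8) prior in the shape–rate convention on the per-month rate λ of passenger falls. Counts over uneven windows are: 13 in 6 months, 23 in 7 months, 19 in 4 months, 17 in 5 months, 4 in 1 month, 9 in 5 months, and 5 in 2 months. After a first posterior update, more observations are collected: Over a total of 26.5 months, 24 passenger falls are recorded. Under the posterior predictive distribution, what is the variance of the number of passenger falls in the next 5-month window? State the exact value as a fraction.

Total count: 13 + 23 + 19 + 17 + 4 + 9 + 5 = 90.
Total exposure: 6 + 7 + 4 + 5 + 1 + 5 + 2 = 30 months.
After the first batch: Gamma(16 + 90, 8 + 30) = Gamma(106, 38).
Total count 24 over total exposure 26.5 months.
After the second batch: Gamma(106 + 24, 38 + 26.5) = Gamma(130, 129/2).
The posterior predictive for a window of length T is Negative Binomial with variance T·α'·(β'+T)/β'² = 5·130·(139/2)/(16641/4) = 180700/16641.

180700/16641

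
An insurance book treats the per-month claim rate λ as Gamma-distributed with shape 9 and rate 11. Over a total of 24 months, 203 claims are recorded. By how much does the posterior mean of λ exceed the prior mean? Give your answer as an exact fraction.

2017/385

Total count 203 over total exposure 24 months.
By Gamma–Poisson conjugacy, the posterior is Gamma(α + Σx, β + Σt) = Gamma(9 + 203, 11 + 24) = Gamma(212, 35).
Posterior mean = 212/35 = 212/35; prior mean = 9/11 = 9/11. Difference = 212/35 − 9/11 = 2017/385.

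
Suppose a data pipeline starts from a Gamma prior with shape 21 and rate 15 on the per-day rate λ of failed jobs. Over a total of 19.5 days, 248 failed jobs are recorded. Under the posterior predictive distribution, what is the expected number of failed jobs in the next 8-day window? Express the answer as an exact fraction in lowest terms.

4304/69

Total count 248 over total exposure 19.5 days.
By Gamma–Poisson conjugacy, the posterior is Gamma(α + Σx, β + Σt) = Gamma(21 + 248, 15 + 19.5) = Gamma(269, 69/2).
Predictive mean over an 8-day window = T·E[λ|data] = 8·269/(69/2) = 4304/69.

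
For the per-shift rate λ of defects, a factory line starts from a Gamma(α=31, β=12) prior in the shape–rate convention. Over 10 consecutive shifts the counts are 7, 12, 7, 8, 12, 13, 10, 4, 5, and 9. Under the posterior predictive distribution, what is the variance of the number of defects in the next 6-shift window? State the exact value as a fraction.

4956/121

Total count: 7 + 12 + 7 + 8 + 12 + 13 + 10 + 4 + 5 + 9 = 87.
Total exposure: 10 shifts.
Conjugate update: add total count to the shape and total exposure to the rate, giving Gamma(118, 22).
The posterior predictive for a window of length T is Negative Binomial with variance T·α'·(β'+T)/β'² = 6·118·28/484 = 4956/121.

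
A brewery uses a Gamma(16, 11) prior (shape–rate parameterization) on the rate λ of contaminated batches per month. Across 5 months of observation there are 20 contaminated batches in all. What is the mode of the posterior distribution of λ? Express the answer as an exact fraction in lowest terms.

Total count 20 over total exposure 5 months.
Gamma(α, β) with Poisson data over total exposure Σt gives posterior Gamma(α+Σx, β+Σt) = Gamma(36, 16).
Posterior mode = (α'−1)/β' = 35/16.

35/16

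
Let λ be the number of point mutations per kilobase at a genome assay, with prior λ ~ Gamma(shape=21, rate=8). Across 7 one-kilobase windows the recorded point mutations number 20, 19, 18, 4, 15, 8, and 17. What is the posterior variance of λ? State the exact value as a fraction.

Total count: 20 + 19 + 18 + 4 + 15 + 8 + 17 = 101.
Total exposure: 7 kilobases.
By Gamma–Poisson conjugacy, the posterior is Gamma(α + Σx, β + Σt) = Gamma(21 + 101, 8 + 7) = Gamma(122, 15).
Posterior variance = α'/β'² = 122/225.

122/225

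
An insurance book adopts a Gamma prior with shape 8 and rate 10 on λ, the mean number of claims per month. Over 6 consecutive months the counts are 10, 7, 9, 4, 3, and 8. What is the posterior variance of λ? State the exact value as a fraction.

49/256

Total count: 10 + 7 + 9 + 4 + 3 + 8 = 41.
Total exposure: 6 months.
Gamma(α, β) with Poisson data over total exposure Σt gives posterior Gamma(α+Σx, β+Σt) = Gamma(49, 16).
Posterior variance = α'/β'² = 49/256.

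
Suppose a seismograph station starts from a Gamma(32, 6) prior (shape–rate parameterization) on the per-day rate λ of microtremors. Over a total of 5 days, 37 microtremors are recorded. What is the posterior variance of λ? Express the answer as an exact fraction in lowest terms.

Total count 37 over total exposure 5 days.
Posterior: α' = 32 + 37 = 69, β' = 6 + 5 = 11.
Posterior variance = α'/β'² = 69/121.

69/121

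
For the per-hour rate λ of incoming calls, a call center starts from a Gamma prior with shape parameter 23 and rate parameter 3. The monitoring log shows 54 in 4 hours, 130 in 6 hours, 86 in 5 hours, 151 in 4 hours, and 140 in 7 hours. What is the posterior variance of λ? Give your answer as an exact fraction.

Total count: 54 + 130 + 86 + 151 + 140 = 561.
Total exposure: 4 + 6 + 5 + 4 + 7 = 26 hours.
Conjugate update: add total count to the shape and total exposure to the rate, giving Gamma(584, 29).
Posterior variance = α'/β'² = 584/841.

584/841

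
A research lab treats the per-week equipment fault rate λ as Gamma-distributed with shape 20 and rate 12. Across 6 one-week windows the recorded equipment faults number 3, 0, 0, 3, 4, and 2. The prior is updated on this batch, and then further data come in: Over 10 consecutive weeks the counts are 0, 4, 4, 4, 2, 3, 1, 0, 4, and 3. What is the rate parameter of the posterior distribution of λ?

28

Total count: 3 + 0 + 0 + 3 + 4 + 2 = 12.
Total exposure: 6 weeks.
After the first batch: Gamma(20 + 12, 12 + 6) = Gamma(32, 18).
Total count: 0 + 4 + 4 + 4 + 2 + 3 + 1 + 0 + 4 + 3 = 25.
Total exposure: 10 weeks.
After the second batch: Gamma(32 + 25, 18 + 10) = Gamma(57, 28).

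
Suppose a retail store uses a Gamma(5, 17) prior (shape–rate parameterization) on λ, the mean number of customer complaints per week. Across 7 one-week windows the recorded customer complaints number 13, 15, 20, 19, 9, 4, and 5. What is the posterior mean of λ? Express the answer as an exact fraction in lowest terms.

Total count: 13 + 15 + 20 + 19 + 9 + 4 + 5 = 85.
Total exposure: 7 weeks.
The Gamma prior is conjugate for the Poisson rate, so λ | data ~ Gamma(5+85, 17+7) = Gamma(90, 24).
Posterior mean = α'/β' = 90/24 = 15/4.

15/4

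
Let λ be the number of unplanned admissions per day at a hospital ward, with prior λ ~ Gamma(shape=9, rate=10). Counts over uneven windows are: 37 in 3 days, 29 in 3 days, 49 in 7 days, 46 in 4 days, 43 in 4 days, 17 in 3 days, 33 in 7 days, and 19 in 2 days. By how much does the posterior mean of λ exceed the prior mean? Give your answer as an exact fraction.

Total count: 37 + 29 + 49 + 46 + 43 + 17 + 33 + 19 = 273.
Total exposure: 3 + 3 + 7 + 4 + 4 + 3 + 7 + 2 = 33 days.
By Gamma–Poisson conjugacy, the posterior is Gamma(α + Σx, β + Σt) = Gamma(9 + 273, 10 + 33) = Gamma(282, 43).
Posterior mean = 282/43 = 282/43; prior mean = 9/10 = 9/10. Difference = 282/43 − 9/10 = 2433/430.

2433/430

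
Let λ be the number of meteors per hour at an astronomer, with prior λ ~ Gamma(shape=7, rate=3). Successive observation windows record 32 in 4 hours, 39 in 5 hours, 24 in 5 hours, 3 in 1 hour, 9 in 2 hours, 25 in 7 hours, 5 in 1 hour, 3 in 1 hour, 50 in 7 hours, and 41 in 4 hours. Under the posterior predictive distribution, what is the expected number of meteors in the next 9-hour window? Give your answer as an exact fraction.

1071/20

Total count: 32 + 39 + 24 + 3 + 9 + 25 + 5 + 3 + 50 + 41 = 231.
Total exposure: 4 + 5 + 5 + 1 + 2 + 7 + 1 + 1 + 7 + 4 = 37 hours.
Conjugate update: add total count to the shape and total exposure to the rate, giving Gamma(238, 40).
Predictive mean over a 9-hour window = T·E[λ|data] = 9·238/40 = 1071/20.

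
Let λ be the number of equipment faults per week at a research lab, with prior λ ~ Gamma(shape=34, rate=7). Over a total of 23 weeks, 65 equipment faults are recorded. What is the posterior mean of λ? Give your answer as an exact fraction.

Total count 65 over total exposure 23 weeks.
The Gamma prior is conjugate for the Poisson rate, so λ | data ~ Gamma(34+65, 7+23) = Gamma(99, 30).
Posterior mean = α'/β' = 99/30 = 33/10.

33/10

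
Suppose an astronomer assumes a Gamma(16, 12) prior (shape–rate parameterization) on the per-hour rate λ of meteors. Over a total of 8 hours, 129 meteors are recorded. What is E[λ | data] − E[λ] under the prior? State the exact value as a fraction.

71/12

Total count 129 over total exposure 8 hours.
Conjugate update: add total count to the shape and total exposure to the rate, giving Gamma(145, 20).
Posterior mean = 145/20 = 29/4; prior mean = 16/12 = 4/3. Difference = 29/4 − 4/3 = 71/12.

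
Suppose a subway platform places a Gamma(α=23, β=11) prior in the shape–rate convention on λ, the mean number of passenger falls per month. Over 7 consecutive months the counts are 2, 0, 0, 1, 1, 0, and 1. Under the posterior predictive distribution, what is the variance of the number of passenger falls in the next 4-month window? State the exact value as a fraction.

Total count: 2 + 0 + 0 + 1 + 1 + 0 + 1 = 5.
Total exposure: 7 months.
Posterior: α' = 23 + 5 = 28, β' = 11 + 7 = 18.
The posterior predictive for a window of length T is Negative Binomial with variance T·α'·(β'+T)/β'² = 4·28·22/324 = 616/81.

616/81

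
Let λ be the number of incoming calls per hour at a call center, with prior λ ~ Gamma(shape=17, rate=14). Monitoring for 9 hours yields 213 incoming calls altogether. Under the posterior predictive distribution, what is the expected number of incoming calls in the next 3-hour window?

30

Total count 213 over total exposure 9 hours.
By Gamma–Poisson conjugacy, the posterior is Gamma(α + Σx, β + Σt) = Gamma(17 + 213, 14 + 9) = Gamma(230, 23).
Predictive mean over a 3-hour window = T·E[λ|data] = 3·230/23 = 30.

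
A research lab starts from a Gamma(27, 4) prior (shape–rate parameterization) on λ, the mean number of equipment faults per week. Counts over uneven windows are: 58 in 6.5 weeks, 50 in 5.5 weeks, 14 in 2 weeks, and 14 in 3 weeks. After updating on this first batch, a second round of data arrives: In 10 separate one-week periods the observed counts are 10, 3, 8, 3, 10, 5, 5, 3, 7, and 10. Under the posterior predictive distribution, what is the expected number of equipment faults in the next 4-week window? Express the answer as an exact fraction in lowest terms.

908/31

Total count: 58 + 50 + 14 + 14 = 136.
Total exposure: 6.5 + 5.5 + 2 + 3 = 17 weeks.
After the first batch: Gamma(27 + 136, 4 + 17) = Gamma(163, 21).
Total count: 10 + 3 + 8 + 3 + 10 + 5 + 5 + 3 + 7 + 10 = 64.
Total exposure: 10 weeks.
After the second batch: Gamma(163 + 64, 21 + 10) = Gamma(227, 31).
Predictive mean over a 4-week window = T·E[λ|data] = 4·227/31 = 908/31.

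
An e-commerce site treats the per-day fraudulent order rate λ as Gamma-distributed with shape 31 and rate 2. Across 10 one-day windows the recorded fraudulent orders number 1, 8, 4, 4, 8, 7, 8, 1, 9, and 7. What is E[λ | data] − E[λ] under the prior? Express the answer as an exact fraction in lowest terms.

Total count: 1 + 8 + 4 + 4 + 8 + 7 + 8 + 1 + 9 + 7 = 57.
Total exposure: 10 days.
By Gamma–Poisson conjugacy, the posterior is Gamma(α + Σx, β + Σt) = Gamma(31 + 57, 2 + 10) = Gamma(88, 12).
Posterior mean = 88/12 = 22/3; prior mean = 31/2 = 31/2. Difference = 22/3 − 31/2 = -49/6.

-49/6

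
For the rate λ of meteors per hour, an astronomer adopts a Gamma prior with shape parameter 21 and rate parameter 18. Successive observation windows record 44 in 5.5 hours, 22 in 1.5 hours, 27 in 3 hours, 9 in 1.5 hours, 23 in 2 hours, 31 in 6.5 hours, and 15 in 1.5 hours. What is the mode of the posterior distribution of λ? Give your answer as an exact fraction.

382/79

Total count: 44 + 22 + 27 + 9 + 23 + 31 + 15 = 171.
Total exposure: 5.5 + 1.5 + 3 + 1.5 + 2 + 6.5 + 1.5 = 21.5 hours.
The Gamma prior is conjugate for the Poisson rate, so λ | data ~ Gamma(21+171, 18+21.5) = Gamma(192, 79/2).
Posterior mode = (α'−1)/β' = 191/(79/2) = 382/79.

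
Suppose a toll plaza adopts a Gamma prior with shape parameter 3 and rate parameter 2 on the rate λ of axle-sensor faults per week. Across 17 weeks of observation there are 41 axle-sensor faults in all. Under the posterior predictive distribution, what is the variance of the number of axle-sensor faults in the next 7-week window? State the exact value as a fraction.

Total count 41 over total exposure 17 weeks.
Conjugate update: add total count to the shape and total exposure to the rate, giving Gamma(44, 19).
The posterior predictive for a window of length T is Negative Binomial with variance T·α'·(β'+T)/β'² = 7·44·26/361 = 8008/361.

8008/361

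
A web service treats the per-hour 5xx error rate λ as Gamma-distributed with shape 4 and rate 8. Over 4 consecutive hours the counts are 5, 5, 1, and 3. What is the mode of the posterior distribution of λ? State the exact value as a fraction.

17/12

Total count: 5 + 5 + 1 + 3 = 14.
Total exposure: 4 hours.
Posterior: α' = 4 + 14 = 18, β' = 8 + 4 = 12.
Posterior mode = (α'−1)/β' = 17/12.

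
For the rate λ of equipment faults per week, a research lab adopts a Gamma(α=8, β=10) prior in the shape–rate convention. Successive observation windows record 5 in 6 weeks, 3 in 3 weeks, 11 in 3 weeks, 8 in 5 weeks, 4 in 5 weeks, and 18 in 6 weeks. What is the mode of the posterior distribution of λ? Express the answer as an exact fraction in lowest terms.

Total count: 5 + 3 + 11 + 8 + 4 + 18 = 49.
Total exposure: 6 + 3 + 3 + 5 + 5 + 6 = 28 weeks.
By Gamma–Poisson conjugacy, the posterior is Gamma(α + Σx, β + Σt) = Gamma(8 + 49, 10 + 28) = Gamma(57, 38).
Posterior mode = (α'−1)/β' = 56/38 = 28/19.

28/19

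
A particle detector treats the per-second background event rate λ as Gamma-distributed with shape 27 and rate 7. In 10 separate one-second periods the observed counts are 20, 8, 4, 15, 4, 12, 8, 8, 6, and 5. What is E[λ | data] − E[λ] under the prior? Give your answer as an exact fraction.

360/119

Total count: 20 + 8 + 4 + 15 + 4 + 12 + 8 + 8 + 6 + 5 = 90.
Total exposure: 10 seconds.
Conjugate update: add total count to the shape and total exposure to the rate, giving Gamma(117, 17).
Posterior mean = 117/17 = 117/17; prior mean = 27/7 = 27/7. Difference = 117/17 − 27/7 = 360/119.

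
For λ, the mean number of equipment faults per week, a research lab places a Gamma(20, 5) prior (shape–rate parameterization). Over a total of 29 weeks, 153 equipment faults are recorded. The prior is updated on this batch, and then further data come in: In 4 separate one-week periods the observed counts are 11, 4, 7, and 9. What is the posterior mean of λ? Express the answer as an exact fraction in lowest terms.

Total count 153 over total exposure 29 weeks.
After the first batch: Gamma(20 + 153, 5 + 29) = Gamma(173, 34).
Total count: 11 + 4 + 7 + 9 = 31.
Total exposure: 4 weeks.
After the second batch: Gamma(173 + 31, 34 + 4) = Gamma(204, 38).
Posterior mean = α'/β' = 204/38 = 102/19.

102/19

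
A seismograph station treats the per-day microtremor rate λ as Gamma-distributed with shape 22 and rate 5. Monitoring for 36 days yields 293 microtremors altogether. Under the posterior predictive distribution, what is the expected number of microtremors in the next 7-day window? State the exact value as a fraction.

Total count 293 over total exposure 36 days.
Gamma(α, β) with Poisson data over total exposure Σt gives posterior Gamma(α+Σx, β+Σt) = Gamma(315, 41).
Predictive mean over a 7-day window = T·E[λ|data] = 7·315/41 = 2205/41.

2205/41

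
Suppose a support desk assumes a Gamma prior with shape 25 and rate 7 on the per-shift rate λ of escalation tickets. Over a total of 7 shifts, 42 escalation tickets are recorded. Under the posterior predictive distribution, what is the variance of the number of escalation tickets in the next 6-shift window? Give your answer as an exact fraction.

2010/49

Total count 42 over total exposure 7 shifts.
Conjugate update: add total count to the shape and total exposure to the rate, giving Gamma(67, 14).
The posterior predictive for a window of length T is Negative Binomial with variance T·α'·(β'+T)/β'² = 6·67·20/196 = 2010/49.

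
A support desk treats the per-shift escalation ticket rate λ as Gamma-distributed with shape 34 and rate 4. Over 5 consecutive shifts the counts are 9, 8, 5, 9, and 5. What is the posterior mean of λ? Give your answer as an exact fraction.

Total count: 9 + 8 + 5 + 9 + 5 = 36.
Total exposure: 5 shifts.
Gamma(α, β) with Poisson data over total exposure Σt gives posterior Gamma(α+Σx, β+Σt) = Gamma(70, 9).
Posterior mean = α'/β' = 70/9.

70/9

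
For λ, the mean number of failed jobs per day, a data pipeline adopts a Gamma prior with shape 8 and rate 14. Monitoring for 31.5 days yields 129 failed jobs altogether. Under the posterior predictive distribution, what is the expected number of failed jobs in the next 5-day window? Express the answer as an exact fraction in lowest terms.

Total count 129 over total exposure 31.5 days.
Conjugate update: add total count to the shape and total exposure to the rate, giving Gamma(137, 91/2).
Predictive mean over a 5-day window = T·E[λ|data] = 5·137/(91/2) = 1370/91.

1370/91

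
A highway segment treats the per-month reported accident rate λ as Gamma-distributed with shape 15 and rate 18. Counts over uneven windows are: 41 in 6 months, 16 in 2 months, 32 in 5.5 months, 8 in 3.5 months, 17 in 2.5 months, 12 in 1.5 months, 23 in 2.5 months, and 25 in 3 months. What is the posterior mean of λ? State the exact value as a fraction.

378/89

Total count: 41 + 16 + 32 + 8 + 17 + 12 + 23 + 25 = 174.
Total exposure: 6 + 2 + 5.5 + 3.5 + 2.5 + 1.5 + 2.5 + 3 = 26.5 months.
By Gamma–Poisson conjugacy, the posterior is Gamma(α + Σx, β + Σt) = Gamma(15 + 174, 18 + 26.5) = Gamma(189, 89/2).
Posterior mean = α'/β' = 189/(89/2) = 378/89.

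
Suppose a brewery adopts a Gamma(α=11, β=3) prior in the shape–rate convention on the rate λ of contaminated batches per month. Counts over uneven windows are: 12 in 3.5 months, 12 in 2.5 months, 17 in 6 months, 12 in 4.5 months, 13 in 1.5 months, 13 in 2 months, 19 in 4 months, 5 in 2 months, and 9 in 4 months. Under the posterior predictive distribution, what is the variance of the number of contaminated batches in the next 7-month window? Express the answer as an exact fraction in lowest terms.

11480/363

Total count: 12 + 12 + 17 + 12 + 13 + 13 + 19 + 5 + 9 = 112.
Total exposure: 3.5 + 2.5 + 6 + 4.5 + 1.5 + 2 + 4 + 2 + 4 = 30 months.
Gamma(α, β) with Poisson data over total exposure Σt gives posterior Gamma(α+Σx, β+Σt) = Gamma(123, 33).
The posterior predictive for a window of length T is Negative Binomial with variance T·α'·(β'+T)/β'² = 7·123·40/1089 = 11480/363.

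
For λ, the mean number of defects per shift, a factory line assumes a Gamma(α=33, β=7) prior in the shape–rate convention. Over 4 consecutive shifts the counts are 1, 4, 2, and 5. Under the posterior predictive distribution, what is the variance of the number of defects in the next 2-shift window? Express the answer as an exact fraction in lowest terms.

1170/121

Total count: 1 + 4 + 2 + 5 = 12.
Total exposure: 4 shifts.
Conjugate update: add total count to the shape and total exposure to the rate, giving Gamma(45, 11).
The posterior predictive for a window of length T is Negative Binomial with variance T·α'·(β'+T)/β'² = 2·45·13/121 = 1170/121.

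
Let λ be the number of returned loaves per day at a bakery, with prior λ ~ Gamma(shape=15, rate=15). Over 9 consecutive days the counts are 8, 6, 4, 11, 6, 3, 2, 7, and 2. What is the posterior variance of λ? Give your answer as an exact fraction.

Total count: 8 + 6 + 4 + 11 + 6 + 3 + 2 + 7 + 2 = 49.
Total exposure: 9 days.
Gamma(α, β) with Poisson data over total exposure Σt gives posterior Gamma(α+Σx, β+Σt) = Gamma(64, 24).
Posterior variance = α'/β'² = 64/576 = 1/9.

1/9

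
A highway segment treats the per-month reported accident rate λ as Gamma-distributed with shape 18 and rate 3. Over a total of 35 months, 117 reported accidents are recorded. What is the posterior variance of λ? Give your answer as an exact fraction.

Total count 117 over total exposure 35 months.
By Gamma–Poisson conjugacy, the posterior is Gamma(α + Σx, β + Σt) = Gamma(18 + 117, 3 + 35) = Gamma(135, 38).
Posterior variance = α'/β'² = 135/1444.

135/1444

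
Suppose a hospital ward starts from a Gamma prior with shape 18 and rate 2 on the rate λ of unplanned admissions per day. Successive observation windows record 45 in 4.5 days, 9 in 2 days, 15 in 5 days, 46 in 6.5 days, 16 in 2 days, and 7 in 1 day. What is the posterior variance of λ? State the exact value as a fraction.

Total count: 45 + 9 + 15 + 46 + 16 + 7 = 138.
Total exposure: 4.5 + 2 + 5 + 6.5 + 2 + 1 = 21 days.
Posterior: α' = 18 + 138 = 156, β' = 2 + 21 = 23.
Posterior variance = α'/β'² = 156/529.

156/529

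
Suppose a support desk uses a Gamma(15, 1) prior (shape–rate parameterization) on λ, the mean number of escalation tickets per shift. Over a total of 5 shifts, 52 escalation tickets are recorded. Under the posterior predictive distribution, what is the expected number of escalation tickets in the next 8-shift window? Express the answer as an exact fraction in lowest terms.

268/3

Total count 52 over total exposure 5 shifts.
Conjugate update: add total count to the shape and total exposure to the rate, giving Gamma(67, 6).
Predictive mean over an 8-shift window = T·E[λ|data] = 8·67/6 = 268/3.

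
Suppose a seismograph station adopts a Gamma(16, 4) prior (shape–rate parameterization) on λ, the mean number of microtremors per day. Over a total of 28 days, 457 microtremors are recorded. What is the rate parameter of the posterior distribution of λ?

Total count 457 over total exposure 28 days.
Conjugate update: add total count to the shape and total exposure to the rate, giving Gamma(473, 32).

32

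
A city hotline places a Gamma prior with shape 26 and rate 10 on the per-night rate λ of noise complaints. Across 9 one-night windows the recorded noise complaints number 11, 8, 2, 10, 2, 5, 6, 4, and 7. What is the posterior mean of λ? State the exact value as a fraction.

81/19

Total count: 11 + 8 + 2 + 10 + 2 + 5 + 6 + 4 + 7 = 55.
Total exposure: 9 nights.
Gamma(α, β) with Poisson data over total exposure Σt gives posterior Gamma(α+Σx, β+Σt) = Gamma(81, 19).
Posterior mean = α'/β' = 81/19.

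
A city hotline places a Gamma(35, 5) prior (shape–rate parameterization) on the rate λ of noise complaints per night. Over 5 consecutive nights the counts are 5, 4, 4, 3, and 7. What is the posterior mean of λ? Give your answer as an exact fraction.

Total count: 5 + 4 + 4 + 3 + 7 = 23.
Total exposure: 5 nights.
Gamma(α, β) with Poisson data over total exposure Σt gives posterior Gamma(α+Σx, β+Σt) = Gamma(58, 10).
Posterior mean = α'/β' = 58/10 = 29/5.

29/5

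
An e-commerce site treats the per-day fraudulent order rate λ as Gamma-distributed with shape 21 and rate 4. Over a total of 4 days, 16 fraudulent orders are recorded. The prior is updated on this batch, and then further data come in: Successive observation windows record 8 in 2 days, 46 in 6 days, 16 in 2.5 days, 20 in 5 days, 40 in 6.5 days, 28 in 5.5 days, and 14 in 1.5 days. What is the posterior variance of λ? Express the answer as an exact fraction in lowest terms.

209/1369

Total count 16 over total exposure 4 days.
After the first batch: Gamma(21 + 16, 4 + 4) = Gamma(37, 8).
Total count: 8 + 46 + 16 + 20 + 40 + 28 + 14 = 172.
Total exposure: 2 + 6 + 2.5 + 5 + 6.5 + 5.5 + 1.5 = 29 days.
After the second batch: Gamma(37 + 172, 8 + 29) = Gamma(209, 37).
Posterior variance = α'/β'² = 209/1369.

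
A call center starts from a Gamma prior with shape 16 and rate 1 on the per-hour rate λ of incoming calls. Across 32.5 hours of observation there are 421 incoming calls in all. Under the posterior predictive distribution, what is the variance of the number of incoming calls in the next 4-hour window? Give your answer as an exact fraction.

262200/4489

Total count 421 over total exposure 32.5 hours.
The Gamma prior is conjugate for the Poisson rate, so λ | data ~ Gamma(16+421, 1+32.5) = Gamma(437, 67/2).
The posterior predictive for a window of length T is Negative Binomial with variance T·α'·(β'+T)/β'² = 4·437·(75/2)/(4489/4) = 262200/4489.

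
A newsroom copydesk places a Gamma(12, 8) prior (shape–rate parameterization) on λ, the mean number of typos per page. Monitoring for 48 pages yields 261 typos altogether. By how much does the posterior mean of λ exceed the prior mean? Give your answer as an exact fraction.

27/8

Total count 261 over total exposure 48 pages.
Conjugate update: add total count to the shape and total exposure to the rate, giving Gamma(273, 56).
Posterior mean = 273/56 = 39/8; prior mean = 12/8 = 3/2. Difference = 39/8 − 3/2 = 27/8.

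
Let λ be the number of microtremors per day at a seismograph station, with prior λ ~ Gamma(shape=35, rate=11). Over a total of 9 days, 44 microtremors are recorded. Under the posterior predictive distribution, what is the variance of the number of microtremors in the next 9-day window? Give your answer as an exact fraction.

20619/400

Total count 44 over total exposure 9 days.
Conjugate update: add total count to the shape and total exposure to the rate, giving Gamma(79, 20).
The posterior predictive for a window of length T is Negative Binomial with variance T·α'·(β'+T)/β'² = 9·79·29/400 = 20619/400.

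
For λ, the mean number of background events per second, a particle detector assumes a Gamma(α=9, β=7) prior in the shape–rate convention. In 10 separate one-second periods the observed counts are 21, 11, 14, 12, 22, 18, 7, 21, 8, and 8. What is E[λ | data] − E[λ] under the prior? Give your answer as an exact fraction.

904/119

Total count: 21 + 11 + 14 + 12 + 22 + 18 + 7 + 21 + 8 + 8 = 142.
Total exposure: 10 seconds.
By Gamma–Poisson conjugacy, the posterior is Gamma(α + Σx, β + Σt) = Gamma(9 + 142, 7 + 10) = Gamma(151, 17).
Posterior mean = 151/17 = 151/17; prior mean = 9/7 = 9/7. Difference = 151/17 − 9/7 = 904/119.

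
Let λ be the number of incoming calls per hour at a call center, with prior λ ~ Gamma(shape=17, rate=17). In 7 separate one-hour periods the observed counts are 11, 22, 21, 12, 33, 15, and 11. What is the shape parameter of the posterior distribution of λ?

Total count: 11 + 22 + 21 + 12 + 33 + 15 + 11 = 125.
Total exposure: 7 hours.
Conjugate update: add total count to the shape and total exposure to the rate, giving Gamma(142, 24).

142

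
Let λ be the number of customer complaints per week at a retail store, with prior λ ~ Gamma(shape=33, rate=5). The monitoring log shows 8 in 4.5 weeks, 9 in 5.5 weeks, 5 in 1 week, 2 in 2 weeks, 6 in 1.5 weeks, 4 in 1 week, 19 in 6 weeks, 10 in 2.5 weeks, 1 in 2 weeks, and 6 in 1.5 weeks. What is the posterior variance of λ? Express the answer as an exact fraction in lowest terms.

412/4225

Total count: 8 + 9 + 5 + 2 + 6 + 4 + 19 + 10 + 1 + 6 = 70.
Total exposure: 4.5 + 5.5 + 1 + 2 + 1.5 + 1 + 6 + 2.5 + 2 + 1.5 = 27.5 weeks.
By Gamma–Poisson conjugacy, the posterior is Gamma(α + Σx, β + Σt) = Gamma(33 + 70, 5 + 27.5) = Gamma(103, 65/2).
Posterior variance = α'/β'² = 103/(4225/4) = 412/4225.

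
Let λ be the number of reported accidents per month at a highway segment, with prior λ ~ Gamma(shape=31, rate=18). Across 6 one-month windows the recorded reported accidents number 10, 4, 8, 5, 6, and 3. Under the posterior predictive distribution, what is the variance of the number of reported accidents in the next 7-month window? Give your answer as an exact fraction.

Total count: 10 + 4 + 8 + 5 + 6 + 3 = 36.
Total exposure: 6 months.
Conjugate update: add total count to the shape and total exposure to the rate, giving Gamma(67, 24).
The posterior predictive for a window of length T is Negative Binomial with variance T·α'·(β'+T)/β'² = 7·67·31/576 = 14539/576.

14539/576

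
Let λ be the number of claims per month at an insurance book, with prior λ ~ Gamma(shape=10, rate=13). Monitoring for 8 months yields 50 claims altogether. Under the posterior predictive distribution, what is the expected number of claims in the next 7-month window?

20

Total count 50 over total exposure 8 months.
Posterior: α' = 10 + 50 = 60, β' = 13 + 8 = 21.
Predictive mean over a 7-month window = T·E[λ|data] = 7·60/21 = 20.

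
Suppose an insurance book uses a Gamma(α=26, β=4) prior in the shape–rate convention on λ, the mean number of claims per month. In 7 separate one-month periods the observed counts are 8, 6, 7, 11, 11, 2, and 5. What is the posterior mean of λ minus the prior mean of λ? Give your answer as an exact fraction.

9/22

Total count: 8 + 6 + 7 + 11 + 11 + 2 + 5 = 50.
Total exposure: 7 months.
Conjugate update: add total count to the shape and total exposure to the rate, giving Gamma(76, 11).
Posterior mean = 76/11 = 76/11; prior mean = 26/4 = 13/2. Difference = 76/11 − 13/2 = 9/22.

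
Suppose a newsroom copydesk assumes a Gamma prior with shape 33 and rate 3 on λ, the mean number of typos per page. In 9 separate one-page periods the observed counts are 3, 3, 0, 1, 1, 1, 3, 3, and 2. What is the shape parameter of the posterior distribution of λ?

Total count: 3 + 3 + 0 + 1 + 1 + 1 + 3 + 3 + 2 = 17.
Total exposure: 9 pages.
Conjugate update: add total count to the shape and total exposure to the rate, giving Gamma(50, 12).

50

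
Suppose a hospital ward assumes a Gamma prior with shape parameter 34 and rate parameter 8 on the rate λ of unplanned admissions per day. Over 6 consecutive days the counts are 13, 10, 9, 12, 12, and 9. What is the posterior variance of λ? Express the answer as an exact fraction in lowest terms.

99/196

Total count: 13 + 10 + 9 + 12 + 12 + 9 = 65.
Total exposure: 6 days.
Posterior: α' = 34 + 65 = 99, β' = 8 + 6 = 14.
Posterior variance = α'/β'² = 99/196.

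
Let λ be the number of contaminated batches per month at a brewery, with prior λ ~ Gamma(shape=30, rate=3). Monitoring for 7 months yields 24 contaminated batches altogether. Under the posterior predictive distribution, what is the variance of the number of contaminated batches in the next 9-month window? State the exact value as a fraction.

4617/50

Total count 24 over total exposure 7 months.
The Gamma prior is conjugate for the Poisson rate, so λ | data ~ Gamma(30+24, 3+7) = Gamma(54, 10).
The posterior predictive for a window of length T is Negative Binomial with variance T·α'·(β'+T)/β'² = 9·54·19/100 = 4617/50.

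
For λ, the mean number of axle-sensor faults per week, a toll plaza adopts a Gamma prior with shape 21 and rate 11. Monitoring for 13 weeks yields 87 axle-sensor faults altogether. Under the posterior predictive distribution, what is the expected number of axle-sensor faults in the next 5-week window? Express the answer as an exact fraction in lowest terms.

Total count 87 over total exposure 13 weeks.
The Gamma prior is conjugate for the Poisson rate, so λ | data ~ Gamma(21+87, 11+13) = Gamma(108, 24).
Predictive mean over a 5-week window = T·E[λ|data] = 5·108/24 = 45/2.

45/2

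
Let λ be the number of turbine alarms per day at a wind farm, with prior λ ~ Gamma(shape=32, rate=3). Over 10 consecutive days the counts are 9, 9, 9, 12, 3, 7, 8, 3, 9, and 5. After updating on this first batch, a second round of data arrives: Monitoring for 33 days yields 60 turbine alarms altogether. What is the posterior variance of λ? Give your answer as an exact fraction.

Total count: 9 + 9 + 9 + 12 + 3 + 7 + 8 + 3 + 9 + 5 = 74.
Total exposure: 10 days.
After the first batch: Gamma(32 + 74, 3 + 10) = Gamma(106, 13).
Total count 60 over total exposure 33 days.
After the second batch: Gamma(106 + 60, 13 + 33) = Gamma(166, 46).
Posterior variance = α'/β'² = 166/2116 = 83/1058.

83/1058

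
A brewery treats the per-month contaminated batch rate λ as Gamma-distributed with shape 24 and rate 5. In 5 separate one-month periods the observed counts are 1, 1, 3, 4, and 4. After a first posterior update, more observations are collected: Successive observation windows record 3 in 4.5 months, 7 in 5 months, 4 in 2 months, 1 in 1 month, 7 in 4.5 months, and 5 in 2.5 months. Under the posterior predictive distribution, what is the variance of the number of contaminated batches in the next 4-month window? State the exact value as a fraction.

34304/3481

Total count: 1 + 1 + 3 + 4 + 4 = 13.
Total exposure: 5 months.
After the first batch: Gamma(24 + 13, 5 + 5) = Gamma(37, 10).
Total count: 3 + 7 + 4 + 1 + 7 + 5 = 27.
Total exposure: 4.5 + 5 + 2 + 1 + 4.5 + 2.5 = 19.5 months.
After the second batch: Gamma(37 + 27, 10 + 19.5) = Gamma(64, 59/2).
The posterior predictive for a window of length T is Negative Binomial with variance T·α'·(β'+T)/β'² = 4·64·(67/2)/(3481/4) = 34304/3481.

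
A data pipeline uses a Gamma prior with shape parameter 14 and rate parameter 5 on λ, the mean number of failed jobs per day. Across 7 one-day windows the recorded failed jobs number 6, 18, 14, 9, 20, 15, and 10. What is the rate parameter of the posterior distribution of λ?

Total count: 6 + 18 + 14 + 9 + 20 + 15 + 10 = 92.
Total exposure: 7 days.
Posterior: α' = 14 + 92 = 106, β' = 5 + 7 = 12.

12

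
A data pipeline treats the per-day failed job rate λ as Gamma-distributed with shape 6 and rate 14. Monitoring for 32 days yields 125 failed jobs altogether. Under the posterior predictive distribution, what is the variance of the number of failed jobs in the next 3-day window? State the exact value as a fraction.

19257/2116

Total count 125 over total exposure 32 days.
Gamma(α, β) with Poisson data over total exposure Σt gives posterior Gamma(α+Σx, β+Σt) = Gamma(131, 46).
The posterior predictive for a window of length T is Negative Binomial with variance T·α'·(β'+T)/β'² = 3·131·49/2116 = 19257/2116.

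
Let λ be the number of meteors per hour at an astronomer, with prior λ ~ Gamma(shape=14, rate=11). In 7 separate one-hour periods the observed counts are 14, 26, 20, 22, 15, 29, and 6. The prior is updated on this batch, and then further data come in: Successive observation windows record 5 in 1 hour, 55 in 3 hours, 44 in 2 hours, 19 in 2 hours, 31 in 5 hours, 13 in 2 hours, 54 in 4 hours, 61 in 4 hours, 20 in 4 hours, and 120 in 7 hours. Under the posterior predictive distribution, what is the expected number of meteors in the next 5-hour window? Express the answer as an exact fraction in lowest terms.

Total count: 14 + 26 + 20 + 22 + 15 + 29 + 6 = 132.
Total exposure: 7 hours.
After the first batch: Gamma(14 + 132, 11 + 7) = Gamma(146, 18).
Total count: 5 + 55 + 44 + 19 + 31 + 13 + 54 + 61 + 20 + 120 = 422.
Total exposure: 1 + 3 + 2 + 2 + 5 + 2 + 4 + 4 + 4 + 7 = 34 hours.
After the second batch: Gamma(146 + 422, 18 + 34) = Gamma(568, 52).
Predictive mean over a 5-hour window = T·E[λ|data] = 5·568/52 = 710/13.

710/13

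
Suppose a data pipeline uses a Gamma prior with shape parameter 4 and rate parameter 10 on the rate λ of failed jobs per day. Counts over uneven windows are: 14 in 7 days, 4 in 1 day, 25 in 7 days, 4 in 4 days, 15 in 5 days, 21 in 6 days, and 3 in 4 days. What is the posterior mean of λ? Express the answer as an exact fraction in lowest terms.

45/22

Total count: 14 + 4 + 25 + 4 + 15 + 21 + 3 = 86.
Total exposure: 7 + 1 + 7 + 4 + 5 + 6 + 4 = 34 days.
Gamma(α, β) with Poisson data over total exposure Σt gives posterior Gamma(α+Σx, β+Σt) = Gamma(90, 44).
Posterior mean = α'/β' = 90/44 = 45/22.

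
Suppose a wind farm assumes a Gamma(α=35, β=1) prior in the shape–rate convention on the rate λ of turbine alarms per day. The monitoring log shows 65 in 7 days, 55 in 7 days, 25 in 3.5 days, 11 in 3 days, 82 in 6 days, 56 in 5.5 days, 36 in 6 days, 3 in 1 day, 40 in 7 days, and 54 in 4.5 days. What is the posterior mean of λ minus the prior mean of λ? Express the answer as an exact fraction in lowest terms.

-2681/103

Total count: 65 + 55 + 25 + 11 + 82 + 56 + 36 + 3 + 40 + 54 = 427.
Total exposure: 7 + 7 + 3.5 + 3 + 6 + 5.5 + 6 + 1 + 7 + 4.5 = 50.5 days.
Conjugate update: add total count to the shape and total exposure to the rate, giving Gamma(462, 103/2).
Posterior mean = 462/(103/2) = 924/103; prior mean = 35/1 = 35. Difference = 924/103 − 35 = -2681/103.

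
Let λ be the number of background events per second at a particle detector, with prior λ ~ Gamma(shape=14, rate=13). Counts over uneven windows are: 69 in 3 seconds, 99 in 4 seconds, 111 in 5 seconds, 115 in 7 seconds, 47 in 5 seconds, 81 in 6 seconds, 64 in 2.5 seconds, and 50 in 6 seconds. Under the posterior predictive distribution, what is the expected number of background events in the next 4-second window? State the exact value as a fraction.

Total count: 69 + 99 + 111 + 115 + 47 + 81 + 64 + 50 = 636.
Total exposure: 3 + 4 + 5 + 7 + 5 + 6 + 2.5 + 6 = 38.5 seconds.
Gamma(α, β) with Poisson data over total exposure Σt gives posterior Gamma(α+Σx, β+Σt) = Gamma(650, 103/2).
Predictive mean over a 4-second window = T·E[λ|data] = 4·650/(103/2) = 5200/103.

5200/103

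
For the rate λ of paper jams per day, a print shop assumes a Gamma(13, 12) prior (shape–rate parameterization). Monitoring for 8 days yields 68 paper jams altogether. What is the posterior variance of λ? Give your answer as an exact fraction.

81/400

Total count 68 over total exposure 8 days.
By Gamma–Poisson conjugacy, the posterior is Gamma(α + Σx, β + Σt) = Gamma(13 + 68, 12 + 8) = Gamma(81, 20).
Posterior variance = α'/β'² = 81/400.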